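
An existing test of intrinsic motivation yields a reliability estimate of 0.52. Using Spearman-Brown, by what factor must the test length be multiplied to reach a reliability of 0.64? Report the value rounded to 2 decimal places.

1.64

n = [0.64 × 0.48] / [0.52 × 0.36]
n = 0.3072 / 0.1872 ≈ 1.6410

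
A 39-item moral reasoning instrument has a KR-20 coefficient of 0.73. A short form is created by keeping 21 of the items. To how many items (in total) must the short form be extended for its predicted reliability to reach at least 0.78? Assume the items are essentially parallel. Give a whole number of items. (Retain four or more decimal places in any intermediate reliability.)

Short-form reliability: n = 21/39 = 0.5385; r_21 = n·r/(1+(n−1)r) ≈ 0.5928
Length factor from the short form to reach 0.78: n' = 0.78(1 − 0.5928) / [0.5928(1 − 0.78)] ≈ 2.4354
Total items = 2.4354 × 21 = 51.14, rounded up to 52.

52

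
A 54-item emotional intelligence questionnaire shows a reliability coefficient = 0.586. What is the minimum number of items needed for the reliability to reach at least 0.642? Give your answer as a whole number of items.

n = 0.642 × (1 − 0.586) / [ 0.586 × (1 − 0.642) ]
  = 0.265788 / 0.209788 = 1.2669
Items needed = n × 54 = 1.2669 × 54 ≈ 68.41 → round up to 69

69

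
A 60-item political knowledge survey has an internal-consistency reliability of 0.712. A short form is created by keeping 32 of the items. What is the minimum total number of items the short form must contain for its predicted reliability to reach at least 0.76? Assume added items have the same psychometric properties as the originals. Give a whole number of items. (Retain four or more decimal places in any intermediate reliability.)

First, r for the 32-item form: n = 32/60 = 0.5333, so r_32 = 0.5333·0.712/(1 + (0.5333 − 1)·0.712) = 0.5687
Length factor from the short form to reach 0.76: n' = 0.76(1 − 0.5687) / [0.5687(1 − 0.76)] ≈ 2.4016
Total items = 2.4016 × 32 = 76.85, rounded up to 77.

77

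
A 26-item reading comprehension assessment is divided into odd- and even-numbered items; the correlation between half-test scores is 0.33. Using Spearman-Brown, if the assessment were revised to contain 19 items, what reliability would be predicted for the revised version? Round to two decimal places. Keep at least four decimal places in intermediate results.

Spearman-Brown correction (n = 2): r_full = 2·0.33/(1 + 0.33) = 0.4962
Length factor from 26 to 19 items: n = 19/26 = 0.7308
r_new = n·r_full / (1 + (n − 1)·r_full) = 0.3626 / 0.8664 ≈ 0.4185

0.42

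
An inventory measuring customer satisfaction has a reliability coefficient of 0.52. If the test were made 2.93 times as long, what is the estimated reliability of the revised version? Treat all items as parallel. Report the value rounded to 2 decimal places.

0.76

By Spearman-Brown, r_new = n r / (1 + (n − 1) r).
r_new = 2.93·0.52 / [1 + (2.93 − 1)·0.52]
r_new = 1.5236 / 2.0036 ≈ 0.7604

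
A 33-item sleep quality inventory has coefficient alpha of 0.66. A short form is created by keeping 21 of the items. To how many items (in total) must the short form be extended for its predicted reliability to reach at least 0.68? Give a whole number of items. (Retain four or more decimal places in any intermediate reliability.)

Short-form reliability: n = 21/33 = 0.6364; r_21 = n·r/(1+(n−1)r) ≈ 0.5526
Then solve for n' with r_old = 0.5526, r_target = 0.68: n' = 0.68(1 − 0.5526)/[0.5526(1 − 0.68)] = 1.7205
Total items = 1.7205 × 21 = 36.13, rounded up to 37.

37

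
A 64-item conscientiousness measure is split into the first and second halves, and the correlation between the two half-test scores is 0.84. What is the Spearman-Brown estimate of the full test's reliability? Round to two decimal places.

0.91

The full test is twice the length of either half (n = 2).
r_full = 2(0.84) / (1 + 0.84)
r_full = 1.6800 / 1.8400 ≈ 0.9130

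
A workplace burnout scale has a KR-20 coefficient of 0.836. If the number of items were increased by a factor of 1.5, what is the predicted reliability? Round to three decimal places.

By Spearman-Brown, r_new = n r / (1 + (n − 1) r).
r_new = (1.5 × 0.836) / (1 + (1.5 − 1) × 0.836)
     = 1.2540 / 1.4180 = 0.8843

0.884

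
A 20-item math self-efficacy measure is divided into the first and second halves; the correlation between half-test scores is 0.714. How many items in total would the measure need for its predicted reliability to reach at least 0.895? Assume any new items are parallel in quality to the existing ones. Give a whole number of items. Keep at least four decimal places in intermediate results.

Corrected full-test reliability: r_full = 2 × 0.714 / (1 + 0.714) ≈ 0.8331
n = r_tgt(1 − r_full) / [r_full(1 − r_tgt)] = 0.895 × 0.1669 / (0.8331 × 0.105) ≈ 1.7076
Items = 1.7076 × 20 ≈ 34.15 → 35

35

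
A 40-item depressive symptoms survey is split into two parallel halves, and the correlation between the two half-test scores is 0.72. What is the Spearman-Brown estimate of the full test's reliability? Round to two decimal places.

0.84

The full test is twice the length of either half (n = 2).
r_full = 2r_hh / (1 + r_hh) = 2 × 0.72 / (1 + 0.72)
       = 1.4400 / 1.7200 = 0.8372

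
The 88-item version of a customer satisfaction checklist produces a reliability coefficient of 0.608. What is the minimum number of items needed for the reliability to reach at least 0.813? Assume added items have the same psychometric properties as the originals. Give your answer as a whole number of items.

247

n = 0.813(1 − 0.608) / [0.608(1 − 0.813)]
  = 0.318696 / 0.113696 = 2.8031
2.8031 × 88 = 246.67 → 247 items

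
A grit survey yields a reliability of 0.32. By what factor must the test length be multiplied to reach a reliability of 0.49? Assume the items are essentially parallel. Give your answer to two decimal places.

n = [0.49 × 0.68] / [0.32 × 0.51]
n = 0.3332 / 0.1632 ≈ 2.0417

2.04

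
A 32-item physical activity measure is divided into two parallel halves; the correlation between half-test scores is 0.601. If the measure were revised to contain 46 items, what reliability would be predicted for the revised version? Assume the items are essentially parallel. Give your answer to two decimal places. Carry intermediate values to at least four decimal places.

0.81

Spearman-Brown correction (n = 2): r_full = 2·0.601/(1 + 0.601) = 0.7508
Then adjust to 46 items: n = 46/32 = 1.4375
r_new = n·r_full / (1 + (n − 1)·r_full) = 1.0793 / 1.3285 ≈ 0.8124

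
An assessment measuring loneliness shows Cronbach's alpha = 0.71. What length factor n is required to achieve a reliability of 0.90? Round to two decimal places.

3.68

Invert Spearman-Brown to solve for n:
n = r_target (1 − r_old) / [ r_old (1 − r_target) ]
n = 0.90 × (1 − 0.71) / [ 0.71 × (1 − 0.90) ]
n = 0.2610 / 0.0710 ≈ 3.6761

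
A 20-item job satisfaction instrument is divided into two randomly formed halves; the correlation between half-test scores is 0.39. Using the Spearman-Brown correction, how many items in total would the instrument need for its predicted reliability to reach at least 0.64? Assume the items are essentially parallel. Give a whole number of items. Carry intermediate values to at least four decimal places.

28

r_full = 2(0.39)/(1 + 0.39) = 0.5612
n = r_tgt(1 − r_full) / [r_full(1 − r_tgt)] = 0.64 × 0.4388 / (0.5612 × 0.36) ≈ 1.3900
Required items = 1.3900 × 20 = 27.80, so 28 items.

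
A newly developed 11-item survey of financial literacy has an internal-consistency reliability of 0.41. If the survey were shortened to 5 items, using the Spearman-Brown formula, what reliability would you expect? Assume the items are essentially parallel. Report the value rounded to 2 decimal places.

The new length is 5/11 = 0.4545 times the old.
Apply the Spearman-Brown prophecy formula, r' = nr / [1 + (n − 1)r]:
r_new = (0.4545 × 0.41) / (1 + (0.4545 − 1) × 0.41)
     = 0.1863 / 0.7763 = 0.2400

0.24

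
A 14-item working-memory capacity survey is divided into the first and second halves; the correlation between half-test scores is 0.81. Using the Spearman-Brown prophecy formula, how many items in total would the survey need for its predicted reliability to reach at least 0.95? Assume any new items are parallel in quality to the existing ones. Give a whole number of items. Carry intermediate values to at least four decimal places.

32

Corrected full-test reliability: r_full = 2 × 0.81 / (1 + 0.81) ≈ 0.8950
Solve Spearman-Brown for n: n = 0.95(1 − 0.8950) / [0.8950(1 − 0.95)] = 2.2291
Required items = 2.2291 × 14 = 31.21, so 32 items.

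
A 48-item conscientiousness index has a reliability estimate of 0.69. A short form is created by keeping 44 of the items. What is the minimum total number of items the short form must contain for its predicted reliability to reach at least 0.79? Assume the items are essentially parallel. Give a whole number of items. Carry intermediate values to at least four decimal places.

82

Short-form reliability: n = 44/48 = 0.9167; r_44 = n·r/(1+(n−1)r) ≈ 0.6711
Length factor from the short form to reach 0.79: n' = 0.79(1 − 0.6711) / [0.6711(1 − 0.79)] ≈ 1.8437
Total items = 1.8437 × 44 = 81.12, rounded up to 82.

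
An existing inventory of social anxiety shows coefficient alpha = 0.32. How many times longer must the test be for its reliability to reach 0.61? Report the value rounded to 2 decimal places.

n = [0.61 × 0.68] / [0.32 × 0.39]
n = 0.4148 / 0.1248 ≈ 3.3237

3.32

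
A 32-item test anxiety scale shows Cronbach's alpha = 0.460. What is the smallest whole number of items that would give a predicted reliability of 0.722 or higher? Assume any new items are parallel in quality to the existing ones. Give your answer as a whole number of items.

n = 0.722(1 − 0.460) / [0.460(1 − 0.722)]
  = 0.389880 / 0.127880 = 3.0488
Items needed = n × 32 = 3.0488 × 32 ≈ 97.56 → round up to 98

98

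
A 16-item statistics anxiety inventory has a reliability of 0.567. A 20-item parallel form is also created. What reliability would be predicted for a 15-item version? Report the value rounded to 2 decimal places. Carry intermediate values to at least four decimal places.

0.55

Only the ratio of lengths matters: n = 15/16 = 0.9375
r_{15} = n·r / (1 + (n − 1)·r) = 0.5316 / 0.9646 ≈ 0.5511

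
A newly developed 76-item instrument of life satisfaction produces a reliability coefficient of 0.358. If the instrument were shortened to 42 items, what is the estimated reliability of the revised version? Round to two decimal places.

0.24

n = 42/76 = 0.5526
By Spearman-Brown, r_new = n r / (1 + (n − 1) r).
r_new = 0.5526·0.358 / [1 + (0.5526 − 1)·0.358]
     = 0.1978 / 0.8398 = 0.2355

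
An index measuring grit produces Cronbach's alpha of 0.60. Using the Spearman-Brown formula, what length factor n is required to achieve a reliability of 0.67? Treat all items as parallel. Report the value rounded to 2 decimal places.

1.35

Invert Spearman-Brown to solve for n:
n = r*(1 − r) / [ r (1 − r*) ]
n = 0.67 × (1 − 0.60) / [ 0.60 × (1 − 0.67) ]
n = 0.2680 / 0.1980 ≈ 1.3535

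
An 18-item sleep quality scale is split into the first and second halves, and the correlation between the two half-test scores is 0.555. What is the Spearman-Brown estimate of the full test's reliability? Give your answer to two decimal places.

0.71

Each half is half the length of the full test, so the full test is n = 2 times a half.
r_full = 2(0.555) / (1 + 0.555)
       = 1.1100 / 1.5550 = 0.7138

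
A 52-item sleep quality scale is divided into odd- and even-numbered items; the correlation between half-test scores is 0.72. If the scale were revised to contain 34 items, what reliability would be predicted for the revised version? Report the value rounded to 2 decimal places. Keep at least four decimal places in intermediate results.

Full-test reliability from the split-half r: r_full = 2(0.72)/(1 + 0.72) = 0.8372
Length factor from 52 to 34 items: n = 34/52 = 0.6538
r_new = n·r_full / (1 + (n − 1)·r_full) = 0.5474 / 0.7102 ≈ 0.7708

0.77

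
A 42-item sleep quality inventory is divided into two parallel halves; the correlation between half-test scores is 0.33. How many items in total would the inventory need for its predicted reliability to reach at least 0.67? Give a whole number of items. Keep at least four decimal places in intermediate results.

87

Corrected full-test reliability: r_full = 2 × 0.33 / (1 + 0.33) ≈ 0.4962
n = r_tgt(1 − r_full) / [r_full(1 − r_tgt)] = 0.67 × 0.5038 / (0.4962 × 0.33) ≈ 2.0614
Items = 2.0614 × 42 ≈ 86.58 → 87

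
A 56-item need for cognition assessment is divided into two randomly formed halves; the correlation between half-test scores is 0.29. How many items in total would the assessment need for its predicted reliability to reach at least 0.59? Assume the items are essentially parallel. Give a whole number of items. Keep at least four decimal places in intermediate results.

Corrected full-test reliability: r_full = 2 × 0.29 / (1 + 0.29) ≈ 0.4496
n = r_tgt(1 − r_full) / [r_full(1 − r_tgt)] = 0.59 × 0.5504 / (0.4496 × 0.41) ≈ 1.7617
Items = 1.7617 × 56 ≈ 98.66 → 99

99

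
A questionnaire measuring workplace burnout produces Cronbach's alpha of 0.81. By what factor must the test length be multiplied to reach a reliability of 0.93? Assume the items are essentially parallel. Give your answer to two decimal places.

n = [0.93 × 0.19] / [0.81 × 0.07]
  = 0.1767 / 0.0567 = 3.1164

3.12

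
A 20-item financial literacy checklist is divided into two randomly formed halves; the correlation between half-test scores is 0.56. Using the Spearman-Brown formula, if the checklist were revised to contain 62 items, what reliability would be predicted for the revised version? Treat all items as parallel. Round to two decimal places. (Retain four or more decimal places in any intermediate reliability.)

Spearman-Brown correction (n = 2): r_full = 2·0.56/(1 + 0.56) = 0.7179
Then adjust to 62 items: n = 62/20 = 3.1000
r_new = n·r_full / (1 + (n − 1)·r_full) = 2.2255 / 2.5076 ≈ 0.8875

0.89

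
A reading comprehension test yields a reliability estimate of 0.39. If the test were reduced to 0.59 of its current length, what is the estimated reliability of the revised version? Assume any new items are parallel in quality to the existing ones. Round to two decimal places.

0.27

By Spearman-Brown, r_new = n r / (1 + (n − 1) r).
r_new = (0.59 × 0.39) / (1 + (0.59 − 1) × 0.39)
r_new = 0.2301 / 0.8401 ≈ 0.2739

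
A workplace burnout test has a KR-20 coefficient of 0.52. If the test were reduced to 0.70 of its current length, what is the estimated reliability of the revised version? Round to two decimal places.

0.43

Apply the Spearman-Brown prophecy formula, r' = nr / [1 + (n − 1)r]:
r_new = 0.7·0.52 / [1 + (0.7 − 1)·0.52]
r_new = 0.3640 / 0.8440 ≈ 0.4313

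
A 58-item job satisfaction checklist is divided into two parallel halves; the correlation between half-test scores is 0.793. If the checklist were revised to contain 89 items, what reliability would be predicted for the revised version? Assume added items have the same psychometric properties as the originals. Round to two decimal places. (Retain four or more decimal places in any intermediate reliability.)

0.92

Full-test reliability from the split-half r: r_full = 2(0.793)/(1 + 0.793) = 0.8846
Then adjust to 89 items: n = 89/58 = 1.5345
r_new = n·r_full / (1 + (n − 1)·r_full) = 1.3574 / 1.4728 ≈ 0.9216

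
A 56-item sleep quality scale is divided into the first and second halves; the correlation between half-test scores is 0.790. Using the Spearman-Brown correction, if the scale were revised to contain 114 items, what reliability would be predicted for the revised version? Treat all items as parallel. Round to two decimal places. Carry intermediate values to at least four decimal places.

0.94

Full-test reliability from the split-half r: r_full = 2(0.790)/(1 + 0.790) = 0.8827
Length factor from 56 to 114 items: n = 114/56 = 2.0357
r_new = n·r_full / (1 + (n − 1)·r_full) = 1.7969 / 1.9142 ≈ 0.9387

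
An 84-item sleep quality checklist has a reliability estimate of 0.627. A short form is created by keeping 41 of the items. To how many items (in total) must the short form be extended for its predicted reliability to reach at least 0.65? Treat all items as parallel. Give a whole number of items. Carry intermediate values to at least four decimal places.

93

Short-form reliability: n = 41/84 = 0.4881; r_41 = n·r/(1+(n−1)r) ≈ 0.4507
Then solve for n' with r_old = 0.4507, r_target = 0.65: n' = 0.65(1 − 0.4507)/[0.4507(1 − 0.65)] = 2.2634
Items = 2.2634 × 41 ≈ 92.80 → 93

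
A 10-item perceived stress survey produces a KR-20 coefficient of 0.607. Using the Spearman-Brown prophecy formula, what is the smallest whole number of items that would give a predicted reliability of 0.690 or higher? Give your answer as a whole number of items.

15

Invert Spearman-Brown to solve for n:
n = r_target (1 − r_old) / [ r_old (1 − r_target) ]
n = 0.690(1 − 0.607) / [0.607(1 − 0.690)]
  = 0.271170 / 0.188170 = 1.4411
1.4411 × 10 = 14.41 → 15 items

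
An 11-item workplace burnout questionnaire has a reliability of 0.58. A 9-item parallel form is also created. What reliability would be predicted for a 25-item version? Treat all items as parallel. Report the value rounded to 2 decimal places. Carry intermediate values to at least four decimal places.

0.76

Only the ratio of lengths matters: n = 25/11 = 2.2727
r_{25} = n·r / (1 + (n − 1)·r) = 1.3182 / 1.7382 ≈ 0.7584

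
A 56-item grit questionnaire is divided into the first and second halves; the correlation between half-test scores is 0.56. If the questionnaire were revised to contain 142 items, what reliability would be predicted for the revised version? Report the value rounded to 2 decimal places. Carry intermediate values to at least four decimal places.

0.87

Spearman-Brown correction (n = 2): r_full = 2·0.56/(1 + 0.56) = 0.7179
Length factor from 56 to 142 items: n = 142/56 = 2.5357
r_new = n·r_full / (1 + (n − 1)·r_full) = 1.8204 / 2.1025 ≈ 0.8658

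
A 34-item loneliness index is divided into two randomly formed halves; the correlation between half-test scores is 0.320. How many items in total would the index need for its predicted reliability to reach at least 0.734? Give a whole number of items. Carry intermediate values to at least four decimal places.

100

Corrected full-test reliability: r_full = 2 × 0.320 / (1 + 0.320) ≈ 0.4848
n = r_tgt(1 − r_full) / [r_full(1 − r_tgt)] = 0.734 × 0.5152 / (0.4848 × 0.266) ≈ 2.9324
Required items = 2.9324 × 34 = 99.70, so 100 items.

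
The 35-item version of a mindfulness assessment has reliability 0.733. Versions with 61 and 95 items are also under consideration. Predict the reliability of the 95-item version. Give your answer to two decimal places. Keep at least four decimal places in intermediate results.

0.88

Only the ratio of lengths matters: n = 95/35 = 2.7143
r_{95} = n·r / (1 + (n − 1)·r) = 1.9896 / 2.2566 ≈ 0.8817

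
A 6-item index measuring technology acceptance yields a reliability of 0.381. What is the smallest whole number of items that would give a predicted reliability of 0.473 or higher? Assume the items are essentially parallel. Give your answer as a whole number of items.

9

Spearman-Brown solved for the length factor n:
n = r*(1 − r) / [ r (1 − r*) ]
n = [0.473 × 0.619] / [0.381 × 0.527]
  = 0.292787 / 0.200787 = 1.4582
Items needed = n × 6 = 1.4582 × 6 ≈ 8.75 → round up to 9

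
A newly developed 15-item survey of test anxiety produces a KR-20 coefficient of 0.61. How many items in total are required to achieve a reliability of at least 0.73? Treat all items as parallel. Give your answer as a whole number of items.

n = [0.73 × 0.39] / [0.61 × 0.27]
  = 0.2847 / 0.1647 = 1.7286
1.7286 × 15 = 25.93 → 26 items

26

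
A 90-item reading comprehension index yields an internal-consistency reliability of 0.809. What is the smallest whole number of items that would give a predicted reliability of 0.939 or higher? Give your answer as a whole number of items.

328

n = 0.939(1 − 0.809) / [0.809(1 − 0.939)]
  = 0.179349 / 0.049349 = 3.6343
Items needed = n × 90 = 3.6343 × 90 ≈ 327.09 → round up to 328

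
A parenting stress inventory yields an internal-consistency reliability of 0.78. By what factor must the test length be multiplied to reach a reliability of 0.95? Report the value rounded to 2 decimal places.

5.36

Spearman-Brown solved for the length factor n:
n = r*(1 − r) / [ r (1 − r*) ]
n = [0.95 × 0.22] / [0.78 × 0.05]
  = 0.2090 / 0.0390 = 5.3590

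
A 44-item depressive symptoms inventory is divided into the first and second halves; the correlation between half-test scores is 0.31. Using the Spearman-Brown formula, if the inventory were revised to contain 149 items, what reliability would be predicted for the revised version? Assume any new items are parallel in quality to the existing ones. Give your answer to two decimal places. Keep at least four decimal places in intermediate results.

Full-test reliability from the split-half r: r_full = 2(0.31)/(1 + 0.31) = 0.4733
Then adjust to 149 items: n = 149/44 = 3.3864
r_new = n·r_full / (1 + (n − 1)·r_full) = 1.6028 / 2.1295 ≈ 0.7527

0.75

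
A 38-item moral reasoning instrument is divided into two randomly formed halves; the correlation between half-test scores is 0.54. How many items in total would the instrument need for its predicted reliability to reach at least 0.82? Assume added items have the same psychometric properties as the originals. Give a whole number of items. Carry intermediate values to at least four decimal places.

Corrected full-test reliability: r_full = 2 × 0.54 / (1 + 0.54) ≈ 0.7013
n = r_tgt(1 − r_full) / [r_full(1 − r_tgt)] = 0.82 × 0.2987 / (0.7013 × 0.18) ≈ 1.9403
Required items = 1.9403 × 38 = 73.73, so 74 items.

74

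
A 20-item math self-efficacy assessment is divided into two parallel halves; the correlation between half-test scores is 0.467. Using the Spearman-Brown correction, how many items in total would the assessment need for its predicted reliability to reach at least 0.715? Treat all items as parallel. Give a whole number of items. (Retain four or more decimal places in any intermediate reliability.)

r_full = 2(0.467)/(1 + 0.467) = 0.6367
n = r_tgt(1 − r_full) / [r_full(1 − r_tgt)] = 0.715 × 0.3633 / (0.6367 × 0.285) ≈ 1.4315
Items = 1.4315 × 20 ≈ 28.63 → 29

29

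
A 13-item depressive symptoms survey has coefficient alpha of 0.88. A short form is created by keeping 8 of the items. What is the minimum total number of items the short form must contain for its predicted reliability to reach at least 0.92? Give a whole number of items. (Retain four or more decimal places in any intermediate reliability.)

First, r for the 8-item form: n = 8/13 = 0.6154, so r_8 = 0.6154·0.88/(1 + (0.6154 − 1)·0.88) = 0.8186
Then solve for n' with r_old = 0.8186, r_target = 0.92: n' = 0.92(1 − 0.8186)/[0.8186(1 − 0.92)] = 2.5484
Total items = 2.5484 × 8 = 20.39, rounded up to 21.

21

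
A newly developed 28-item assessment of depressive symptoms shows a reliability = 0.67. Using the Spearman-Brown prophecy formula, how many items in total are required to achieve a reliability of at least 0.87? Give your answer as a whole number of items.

n = [0.87 × 0.33] / [0.67 × 0.13]
  = 0.2871 / 0.0871 = 3.2962
So the test needs 3.2962 × 28 ≈ 92.29 items; rounding up, 93.

93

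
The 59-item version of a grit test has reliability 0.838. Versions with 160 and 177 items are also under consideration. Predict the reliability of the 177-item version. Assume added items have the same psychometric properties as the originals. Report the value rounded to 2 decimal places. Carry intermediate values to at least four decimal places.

0.94

Only the ratio of lengths matters: n = 177/59 = 3.0000
r_{177} = n·r / (1 + (n − 1)·r) = 2.5140 / 2.6760 ≈ 0.9395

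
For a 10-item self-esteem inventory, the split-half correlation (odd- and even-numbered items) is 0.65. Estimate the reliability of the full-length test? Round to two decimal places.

Apply the Spearman-Brown correction with n = 2:
r_full = 2r_hh / (1 + r_hh) = 2 × 0.65 / (1 + 0.65)
r_full = 1.3000 / 1.6500 ≈ 0.7879

0.79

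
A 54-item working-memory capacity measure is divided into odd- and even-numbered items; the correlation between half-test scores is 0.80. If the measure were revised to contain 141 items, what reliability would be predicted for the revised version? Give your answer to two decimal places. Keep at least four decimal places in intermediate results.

Full-test reliability from the split-half r: r_full = 2(0.80)/(1 + 0.80) = 0.8889
Length factor from 54 to 141 items: n = 141/54 = 2.6111
r_new = n·r_full / (1 + (n − 1)·r_full) = 2.3210 / 2.4321 ≈ 0.9543

0.95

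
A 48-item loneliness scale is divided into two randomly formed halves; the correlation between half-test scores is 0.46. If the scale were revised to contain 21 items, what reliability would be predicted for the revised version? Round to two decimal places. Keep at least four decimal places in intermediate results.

0.43

Full-test reliability from the split-half r: r_full = 2(0.46)/(1 + 0.46) = 0.6301
Then adjust to 21 items: n = 21/48 = 0.4375
r_new = n·r_full / (1 + (n − 1)·r_full) = 0.2757 / 0.6456 ≈ 0.4270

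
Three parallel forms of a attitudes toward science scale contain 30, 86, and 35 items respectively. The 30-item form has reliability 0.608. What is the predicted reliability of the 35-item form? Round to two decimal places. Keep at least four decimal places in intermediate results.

0.64

Only the ratio of lengths matters: n = 35/30 = 1.1667
r_{35} = n·r / (1 + (n − 1)·r) = 0.7094 / 1.1014 ≈ 0.6441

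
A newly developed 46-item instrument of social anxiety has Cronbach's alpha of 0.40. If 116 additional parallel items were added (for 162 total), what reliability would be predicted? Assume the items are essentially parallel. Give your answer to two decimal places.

0.70

n = 162/46 = 3.5217
r_new = (3.5217 × 0.40) / (1 + (3.5217 − 1) × 0.40)
     = 1.4087 / 2.0087 = 0.7013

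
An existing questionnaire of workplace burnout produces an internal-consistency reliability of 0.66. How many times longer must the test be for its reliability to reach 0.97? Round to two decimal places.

n = 0.97 × (1 − 0.66) / [ 0.66 × (1 − 0.97) ]
n = 0.3298 / 0.0198 ≈ 16.6566

16.66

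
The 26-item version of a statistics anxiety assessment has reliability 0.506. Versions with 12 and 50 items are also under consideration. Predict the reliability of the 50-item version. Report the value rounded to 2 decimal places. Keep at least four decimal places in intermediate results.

Only the ratio of lengths matters: n = 50/26 = 1.9231
r_{50} = n·r / (1 + (n − 1)·r) = 0.9731 / 1.4671 ≈ 0.6633

0.66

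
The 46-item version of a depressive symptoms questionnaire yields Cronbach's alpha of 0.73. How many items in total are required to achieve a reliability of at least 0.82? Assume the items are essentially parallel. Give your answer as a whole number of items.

Rearranging the Spearman-Brown formula for n,
n = r_target (1 − r_old) / [ r_old (1 − r_target) ]
n = 0.82(1 − 0.73) / [0.73(1 − 0.82)]
n = 0.2214 / 0.1314 ≈ 1.6849
So the test needs 1.6849 × 46 ≈ 77.51 items; rounding up, 78.

78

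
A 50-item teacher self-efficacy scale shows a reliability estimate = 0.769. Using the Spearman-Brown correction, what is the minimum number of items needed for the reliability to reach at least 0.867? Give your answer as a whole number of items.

98

Spearman-Brown solved for the length factor n:
n = r_target (1 − r_old) / [ r_old (1 − r_target) ]
n = 0.867 × (1 − 0.769) / [ 0.769 × (1 − 0.867) ]
n = 0.200277 / 0.102277 ≈ 1.9582
1.9582 × 50 = 97.91 → 98 items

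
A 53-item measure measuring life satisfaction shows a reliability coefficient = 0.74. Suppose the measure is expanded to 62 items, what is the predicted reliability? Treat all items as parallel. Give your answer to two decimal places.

0.77

The new length is 62/53 = 1.1698 times the old.
By Spearman-Brown, r_new = n r / (1 + (n − 1) r).
r_new = 1.1698·0.74 / [1 + (1.1698 − 1)·0.74]
     = 0.8657 / 1.1257 = 0.7690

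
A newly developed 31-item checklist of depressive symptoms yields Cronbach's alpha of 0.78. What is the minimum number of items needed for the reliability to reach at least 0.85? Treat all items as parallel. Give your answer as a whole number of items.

Rearranging the Spearman-Brown formula for n,
n = r*(1 − r) / [ r (1 − r*) ]
n = 0.85(1 − 0.78) / [0.78(1 − 0.85)]
  = 0.1870 / 0.1170 = 1.5983
1.5983 × 31 = 49.55 → 50 items

50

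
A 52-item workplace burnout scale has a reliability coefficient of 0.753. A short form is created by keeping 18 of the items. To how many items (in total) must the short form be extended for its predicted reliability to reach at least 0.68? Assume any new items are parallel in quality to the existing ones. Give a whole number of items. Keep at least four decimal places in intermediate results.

37

Short-form reliability: n = 18/52 = 0.3462; r_18 = n·r/(1+(n−1)r) ≈ 0.5135
Length factor from the short form to reach 0.68: n' = 0.68(1 − 0.5135) / [0.5135(1 − 0.68)] ≈ 2.0133
Items = 2.0133 × 18 ≈ 36.24 → 37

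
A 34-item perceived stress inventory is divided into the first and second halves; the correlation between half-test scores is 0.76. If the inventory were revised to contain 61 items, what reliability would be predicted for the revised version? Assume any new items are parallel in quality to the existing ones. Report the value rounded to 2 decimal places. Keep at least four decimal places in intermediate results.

0.92

First correct the split-half correlation to full-test reliability: r_full = 2 × 0.76 / (1 + 0.76) ≈ 0.8636
Length factor from 34 to 61 items: n = 61/34 = 1.7941
r_new = n·r_full / (1 + (n − 1)·r_full) = 1.5494 / 1.6858 ≈ 0.9191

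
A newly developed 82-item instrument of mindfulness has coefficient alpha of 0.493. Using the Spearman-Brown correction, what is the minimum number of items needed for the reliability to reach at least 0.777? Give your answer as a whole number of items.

n = [0.777 × 0.507] / [0.493 × 0.223]
  = 0.393939 / 0.109939 = 3.5833
3.5833 × 82 = 293.83 → 294 items

294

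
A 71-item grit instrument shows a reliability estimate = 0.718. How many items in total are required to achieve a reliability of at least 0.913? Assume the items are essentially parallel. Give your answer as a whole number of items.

n = [0.913 × 0.282] / [0.718 × 0.087]
  = 0.257466 / 0.062466 = 4.1217
So the test needs 4.1217 × 71 ≈ 292.64 items; rounding up, 293.

293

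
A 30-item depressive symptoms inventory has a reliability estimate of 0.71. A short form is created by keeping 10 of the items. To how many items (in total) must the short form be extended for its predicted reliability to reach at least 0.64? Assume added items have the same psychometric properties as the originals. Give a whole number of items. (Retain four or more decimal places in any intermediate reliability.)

22

First, r for the 10-item form: n = 10/30 = 0.3333, so r_10 = 0.3333·0.71/(1 + (0.3333 − 1)·0.71) = 0.4493
Length factor from the short form to reach 0.64: n' = 0.64(1 − 0.4493) / [0.4493(1 − 0.64)] ≈ 2.1790
Items = 2.1790 × 10 ≈ 21.79 → 22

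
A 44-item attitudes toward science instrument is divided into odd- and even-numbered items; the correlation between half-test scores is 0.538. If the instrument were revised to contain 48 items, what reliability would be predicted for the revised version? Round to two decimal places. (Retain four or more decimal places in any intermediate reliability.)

Spearman-Brown correction (n = 2): r_full = 2·0.538/(1 + 0.538) = 0.6996
Then adjust to 48 items: n = 48/44 = 1.0909
r_new = n·r_full / (1 + (n − 1)·r_full) = 0.7632 / 1.0636 ≈ 0.7176

0.72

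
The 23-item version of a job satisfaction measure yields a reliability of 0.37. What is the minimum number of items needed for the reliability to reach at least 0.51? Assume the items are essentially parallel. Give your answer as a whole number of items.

n = [0.51 × 0.63] / [0.37 × 0.49]
n = 0.3213 / 0.1813 ≈ 1.7722
So the test needs 1.7722 × 23 ≈ 40.76 items; rounding up, 41.

41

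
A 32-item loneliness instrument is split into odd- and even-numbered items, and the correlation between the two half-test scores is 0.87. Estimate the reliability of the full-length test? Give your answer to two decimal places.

The full test is twice the length of either half (n = 2).
r_full = 2r_hh / (1 + r_hh) = 2 × 0.87 / (1 + 0.87)
r_full = 1.7400 / 1.8700 ≈ 0.9305

0.93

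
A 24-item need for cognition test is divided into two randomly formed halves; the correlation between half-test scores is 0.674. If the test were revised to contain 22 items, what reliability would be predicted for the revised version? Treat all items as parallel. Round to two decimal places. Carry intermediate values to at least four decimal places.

0.79

Full-test reliability from the split-half r: r_full = 2(0.674)/(1 + 0.674) = 0.8053
Then adjust to 22 items: n = 22/24 = 0.9167
r_new = n·r_full / (1 + (n − 1)·r_full) = 0.7382 / 0.9329 ≈ 0.7913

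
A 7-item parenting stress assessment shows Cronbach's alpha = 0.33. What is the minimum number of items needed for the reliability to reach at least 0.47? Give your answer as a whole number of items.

13

Spearman-Brown solved for the length factor n:
n = r_target (1 − r_old) / [ r_old (1 − r_target) ]
n = 0.47 × (1 − 0.33) / [ 0.33 × (1 − 0.47) ]
n = 0.3149 / 0.1749 ≈ 1.8005
1.8005 × 7 = 12.60 → 13 items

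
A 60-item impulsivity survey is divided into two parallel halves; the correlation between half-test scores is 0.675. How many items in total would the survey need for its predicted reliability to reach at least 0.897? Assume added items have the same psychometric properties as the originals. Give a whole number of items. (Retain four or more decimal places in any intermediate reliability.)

126

r_full = 2(0.675)/(1 + 0.675) = 0.8060
Solve Spearman-Brown for n: n = 0.897(1 − 0.8060) / [0.8060(1 − 0.897)] = 2.0961
Required items = 2.0961 × 60 = 125.77, so 126 items.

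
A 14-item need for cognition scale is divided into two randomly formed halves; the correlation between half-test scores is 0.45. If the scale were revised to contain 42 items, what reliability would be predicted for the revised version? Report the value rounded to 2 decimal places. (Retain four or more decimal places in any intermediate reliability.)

Full-test reliability from the split-half r: r_full = 2(0.45)/(1 + 0.45) = 0.6207
Then adjust to 42 items: n = 42/14 = 3.0000
r_new = n·r_full / (1 + (n − 1)·r_full) = 1.8621 / 2.2414 ≈ 0.8308

0.83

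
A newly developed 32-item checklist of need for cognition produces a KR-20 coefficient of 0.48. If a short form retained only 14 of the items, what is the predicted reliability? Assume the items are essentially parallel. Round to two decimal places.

n = 14/32 = 0.4375
By Spearman-Brown, r_new = n r / (1 + (n − 1) r).
r_new = 0.4375·0.48 / [1 + (0.4375 − 1)·0.48]
     = 0.2100 / 0.7300 = 0.2877

0.29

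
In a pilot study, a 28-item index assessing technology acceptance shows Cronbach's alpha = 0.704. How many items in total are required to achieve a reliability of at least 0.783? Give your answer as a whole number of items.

n = [0.783 × 0.296] / [0.704 × 0.217]
  = 0.231768 / 0.152768 = 1.5171
1.5171 × 28 = 42.48 → 43 items

43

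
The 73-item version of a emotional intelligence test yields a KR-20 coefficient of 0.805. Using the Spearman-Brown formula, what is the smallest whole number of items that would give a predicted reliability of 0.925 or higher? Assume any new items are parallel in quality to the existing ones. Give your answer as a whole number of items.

n = 0.925 × (1 − 0.805) / [ 0.805 × (1 − 0.925) ]
  = 0.180375 / 0.060375 = 2.9876
2.9876 × 73 = 218.09 → 219 items

219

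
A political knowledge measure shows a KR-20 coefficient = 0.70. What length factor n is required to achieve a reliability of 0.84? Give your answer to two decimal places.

Rearranging the Spearman-Brown formula for n,
n = r_target (1 − r_old) / [ r_old (1 − r_target) ]
n = 0.84 × (1 − 0.70) / [ 0.70 × (1 − 0.84) ]
  = 0.2520 / 0.1120 = 2.2500

2.25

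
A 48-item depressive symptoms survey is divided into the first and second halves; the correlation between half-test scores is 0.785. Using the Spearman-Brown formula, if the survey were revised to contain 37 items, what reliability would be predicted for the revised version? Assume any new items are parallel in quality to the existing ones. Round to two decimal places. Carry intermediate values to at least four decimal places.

First correct the split-half correlation to full-test reliability: r_full = 2 × 0.785 / (1 + 0.785) ≈ 0.8796
Length factor from 48 to 37 items: n = 37/48 = 0.7708
r_new = n·r_full / (1 + (n − 1)·r_full) = 0.6780 / 0.7984 ≈ 0.8492

0.85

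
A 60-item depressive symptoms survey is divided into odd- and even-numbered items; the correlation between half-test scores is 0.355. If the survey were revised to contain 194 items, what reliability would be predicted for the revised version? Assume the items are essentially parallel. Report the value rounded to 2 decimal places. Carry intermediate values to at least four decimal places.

0.78

First correct the split-half correlation to full-test reliability: r_full = 2 × 0.355 / (1 + 0.355) ≈ 0.5240
Then adjust to 194 items: n = 194/60 = 3.2333
r_new = n·r_full / (1 + (n − 1)·r_full) = 1.6942 / 2.1702 ≈ 0.7807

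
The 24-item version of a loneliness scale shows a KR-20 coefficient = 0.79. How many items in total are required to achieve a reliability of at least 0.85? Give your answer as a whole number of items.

37

n = [0.85 × 0.21] / [0.79 × 0.15]
n = 0.1785 / 0.1185 ≈ 1.5063
Items needed = n × 24 = 1.5063 × 24 ≈ 36.15 → round up to 37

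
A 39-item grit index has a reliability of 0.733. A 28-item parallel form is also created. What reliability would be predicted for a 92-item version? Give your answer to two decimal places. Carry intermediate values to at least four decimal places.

The 28-item form is not needed; work directly from the 39-item form with n = 92/39 = 2.3590.
r_{92} = n·r / (1 + (n − 1)·r) = 1.7291 / 1.9961 ≈ 0.8662

0.87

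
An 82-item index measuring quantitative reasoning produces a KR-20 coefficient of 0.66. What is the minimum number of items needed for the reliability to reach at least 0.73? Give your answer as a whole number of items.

n = 0.73 × (1 − 0.66) / [ 0.66 × (1 − 0.73) ]
  = 0.2482 / 0.1782 = 1.3928
Items needed = n × 82 = 1.3928 × 82 ≈ 114.21 → round up to 115

115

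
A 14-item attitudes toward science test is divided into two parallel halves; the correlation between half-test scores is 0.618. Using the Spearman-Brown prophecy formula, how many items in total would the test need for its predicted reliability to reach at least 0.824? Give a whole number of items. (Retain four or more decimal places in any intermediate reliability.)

21

Corrected full-test reliability: r_full = 2 × 0.618 / (1 + 0.618) ≈ 0.7639
Solve Spearman-Brown for n: n = 0.824(1 − 0.7639) / [0.7639(1 − 0.824)] = 1.4470
Items = 1.4470 × 14 ≈ 20.26 → 21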